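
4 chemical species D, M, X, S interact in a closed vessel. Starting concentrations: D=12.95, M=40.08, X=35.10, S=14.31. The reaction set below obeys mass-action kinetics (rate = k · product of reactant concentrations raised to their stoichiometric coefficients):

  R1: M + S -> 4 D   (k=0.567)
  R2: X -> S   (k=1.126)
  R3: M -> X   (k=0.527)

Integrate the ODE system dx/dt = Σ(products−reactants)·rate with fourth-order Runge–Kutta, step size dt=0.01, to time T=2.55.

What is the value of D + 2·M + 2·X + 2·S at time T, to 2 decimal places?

Value at T = 191.93

Check how each reaction changes W = D + 2·M + 2·X + 2·S (weight of products minus weight of reactants):
R1: M + S -> 4 D: (1·4) − (2·1 + 2·1) = 4 − 4 = 0
R2: X -> S: (2·1) − (2·1) = 2 − 2 = 0
R3: M -> X: (2·1) − (2·1) = 2 − 2 = 0
Every reaction leaves W unchanged, so W is conserved and no simulation is needed: W(T) = W(0) = 12.95 + 2·40.08 + 2·35.10 + 2·14.31 = 191.93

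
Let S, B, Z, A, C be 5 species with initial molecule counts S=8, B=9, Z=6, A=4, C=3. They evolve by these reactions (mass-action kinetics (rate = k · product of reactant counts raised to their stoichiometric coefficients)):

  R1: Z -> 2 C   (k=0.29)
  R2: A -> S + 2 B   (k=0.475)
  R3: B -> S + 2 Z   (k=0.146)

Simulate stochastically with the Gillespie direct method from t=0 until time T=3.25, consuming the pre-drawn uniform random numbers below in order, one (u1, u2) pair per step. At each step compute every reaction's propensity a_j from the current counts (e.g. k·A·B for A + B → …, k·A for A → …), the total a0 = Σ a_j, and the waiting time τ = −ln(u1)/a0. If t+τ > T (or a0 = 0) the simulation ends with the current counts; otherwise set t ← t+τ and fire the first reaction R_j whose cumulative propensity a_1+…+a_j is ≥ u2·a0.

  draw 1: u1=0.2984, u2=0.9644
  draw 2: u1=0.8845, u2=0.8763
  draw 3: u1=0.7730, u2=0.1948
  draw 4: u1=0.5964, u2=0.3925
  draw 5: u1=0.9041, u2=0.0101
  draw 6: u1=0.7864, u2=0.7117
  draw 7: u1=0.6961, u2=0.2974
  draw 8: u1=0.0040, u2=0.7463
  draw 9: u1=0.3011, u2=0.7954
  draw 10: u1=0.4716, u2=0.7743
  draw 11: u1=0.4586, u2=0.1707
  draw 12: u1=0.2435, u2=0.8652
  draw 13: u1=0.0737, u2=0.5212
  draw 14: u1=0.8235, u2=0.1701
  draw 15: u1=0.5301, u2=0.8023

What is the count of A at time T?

t=0.000: S=8 B=9 Z=6 A=4 C=3
Draw 1: a1=1.740, a2=1.900, a3=1.314, a0=4.954; τ=−ln(0.2984)/4.954=0.244 → t=0.244; u2·a0=0.9644·4.954=4.778; a1+a2=3.640 < 4.778 ≤ a1+…+a3=4.954 → R3 fires; S=9 B=8 Z=8 A=4 C=3
Draw 2: a1=2.320, a2=1.900, a3=1.168, a0=5.388; τ=−ln(0.8845)/5.388=0.023 → t=0.267; u2·a0=0.8763·5.388=4.722; a1+a2=4.220 < 4.722 ≤ a1+…+a3=5.388 → R3 fires; S=10 B=7 Z=10 A=4 C=3
Draw 3: a1=2.900, a2=1.900, a3=1.022, a0=5.822; τ=−ln(0.7730)/5.822=0.044 → t=0.311; u2·a0=0.1948·5.822=1.134 ≤ a1=2.900 → R1 fires; S=10 B=7 Z=9 A=4 C=5
Draw 4: a1=2.610, a2=1.900, a3=1.022, a0=5.532; τ=−ln(0.5964)/5.532=0.093 → t=0.405; u2·a0=0.3925·5.532=2.171 ≤ a1=2.610 → R1 fires; S=10 B=7 Z=8 A=4 C=7
Draw 5: a1=2.320, a2=1.900, a3=1.022, a0=5.242; τ=−ln(0.9041)/5.242=0.019 → t=0.424; u2·a0=0.0101·5.242=0.053 ≤ a1=2.320 → R1 fires; S=10 B=7 Z=7 A=4 C=9
Draw 6: a1=2.030, a2=1.900, a3=1.022, a0=4.952; τ=−ln(0.7864)/4.952=0.049 → t=0.472; u2·a0=0.7117·4.952=3.524; a1=2.030 < 3.524 ≤ a1+a2=3.930 → R2 fires; S=11 B=9 Z=7 A=3 C=9
Draw 7: a1=2.030, a2=1.425, a3=1.314, a0=4.769; τ=−ln(0.6961)/4.769=0.076 → t=0.548; u2·a0=0.2974·4.769=1.418 ≤ a1=2.030 → R1 fires; S=11 B=9 Z=6 A=3 C=11
Draw 8: a1=1.740, a2=1.425, a3=1.314, a0=4.479; τ=−ln(0.0040)/4.479=1.233 → t=1.781; u2·a0=0.7463·4.479=3.343; a1+a2=3.165 < 3.343 ≤ a1+…+a3=4.479 → R3 fires; S=12 B=8 Z=8 A=3 C=11
Draw 9: a1=2.320, a2=1.425, a3=1.168, a0=4.913; τ=−ln(0.3011)/4.913=0.244 → t=2.025; u2·a0=0.7954·4.913=3.908; a1+a2=3.745 < 3.908 ≤ a1+…+a3=4.913 → R3 fires; S=13 B=7 Z=10 A=3 C=11
Draw 10: a1=2.900, a2=1.425, a3=1.022, a0=5.347; τ=−ln(0.4716)/5.347=0.141 → t=2.166; u2·a0=0.7743·5.347=4.140; a1=2.900 < 4.140 ≤ a1+a2=4.325 → R2 fires; S=14 B=9 Z=10 A=2 C=11
Draw 11: a1=2.900, a2=0.950, a3=1.314, a0=5.164; τ=−ln(0.4586)/5.164=0.151 → t=2.317; u2·a0=0.1707·5.164=0.881 ≤ a1=2.900 → R1 fires; S=14 B=9 Z=9 A=2 C=13
Draw 12: a1=2.610, a2=0.950, a3=1.314, a0=4.874; τ=−ln(0.2435)/4.874=0.290 → t=2.607; u2·a0=0.8652·4.874=4.217; a1+a2=3.560 < 4.217 ≤ a1+…+a3=4.874 → R3 fires; S=15 B=8 Z=11 A=2 C=13
Draw 13: a1=3.190, a2=0.950, a3=1.168, a0=5.308; τ=−ln(0.0737)/5.308=0.491 → t=3.098; u2·a0=0.5212·5.308=2.767 ≤ a1=3.190 → R1 fires; S=15 B=8 Z=10 A=2 C=15
Draw 14: a1=2.900, a2=0.950, a3=1.168, a0=5.018; τ=−ln(0.8235)/5.018=0.039 → t=3.137; u2·a0=0.1701·5.018=0.854 ≤ a1=2.900 → R1 fires; S=15 B=8 Z=9 A=2 C=17
Draw 15: a1=2.610, a2=0.950, a3=1.168, a0=4.728; τ=−ln(0.5301)/4.728=0.134 → t=3.271 > T=3.25: stop.
Read off A at T=3.25: 2

A at T = 2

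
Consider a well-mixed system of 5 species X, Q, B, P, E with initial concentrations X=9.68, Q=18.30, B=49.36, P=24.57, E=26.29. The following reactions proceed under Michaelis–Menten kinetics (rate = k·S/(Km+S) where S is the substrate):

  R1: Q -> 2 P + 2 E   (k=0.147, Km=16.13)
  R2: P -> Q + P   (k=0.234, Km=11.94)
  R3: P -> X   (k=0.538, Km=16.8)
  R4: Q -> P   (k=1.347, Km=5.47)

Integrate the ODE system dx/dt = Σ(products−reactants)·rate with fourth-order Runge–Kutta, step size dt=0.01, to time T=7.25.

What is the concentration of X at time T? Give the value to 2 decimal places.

RK4 with dt=0.01: 725 steps to T=7.25. Trajectory (selected grid times):
t=0.00: X=9.68 Q=18.30 B=49.36 P=24.57 E=26.29
t=0.81: X=9.94 Q=17.53 B=49.36 P=25.27 E=26.42
t=1.61: X=10.20 Q=16.78 B=49.36 P=25.95 E=26.54
t=2.42: X=10.47 Q=16.03 B=49.36 P=26.62 E=26.66
t=3.22: X=10.73 Q=15.30 B=49.36 P=27.27 E=26.77
t=4.03: X=11.00 Q=14.58 B=49.36 P=27.91 E=26.89
t=4.83: X=11.27 Q=13.88 B=49.36 P=28.53 E=27.00
t=5.64: X=11.55 Q=13.18 B=49.36 P=29.14 E=27.11
t=6.44: X=11.82 Q=12.51 B=49.36 P=29.73 E=27.21
t=7.25: X=12.10 Q=11.84 B=49.36 P=30.30 E=27.31
Read off X at T=7.25: 12.10

X at T = 12.10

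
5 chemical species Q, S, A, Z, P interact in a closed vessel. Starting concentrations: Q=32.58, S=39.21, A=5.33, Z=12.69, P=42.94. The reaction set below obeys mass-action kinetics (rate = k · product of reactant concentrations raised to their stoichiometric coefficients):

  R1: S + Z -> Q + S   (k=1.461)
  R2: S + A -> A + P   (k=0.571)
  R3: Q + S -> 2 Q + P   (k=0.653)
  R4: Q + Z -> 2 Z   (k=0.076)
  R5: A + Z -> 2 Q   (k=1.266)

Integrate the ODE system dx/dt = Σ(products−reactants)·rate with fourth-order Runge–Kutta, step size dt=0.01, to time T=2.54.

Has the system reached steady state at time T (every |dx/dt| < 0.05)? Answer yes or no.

Steady state at T: yes

RK4 with dt=0.01: 254 steps to T=2.54. Trajectory (selected grid times):
t=0.00: Q=32.58 S=39.21 A=5.33 Z=12.69 P=42.94
t=0.28: Q=80.40 S=0.00 A=1.25 Z=5.58 P=82.15
t=0.56: Q=63.74 S=0.00 A=0.02 Z=23.47 P=82.15
t=0.85: Q=24.81 S=0.00 A=0.00 Z=62.42 P=82.15
t=1.13: Q=5.10 S=0.00 A=0.00 Z=82.13 P=82.15
t=1.41: Q=0.84 S=0.00 A=0.00 Z=86.39 P=82.15
t=1.69: Q=0.13 S=0.00 A=0.00 Z=87.10 P=82.15
t=1.98: Q=0.02 S=0.00 A=0.00 Z=87.21 P=82.15
t=2.26: Q=0.00 S=0.00 A=0.00 Z=87.23 P=82.15
t=2.54: Q=0.00 S=0.00 A=0.00 Z=87.23 P=82.15
Rates at T: R1=0.0000, R2=0.0000, R3=0.0000, R4=0.0031, R5=0.0000
dx/dt at T (Σ net stoichiometry × rate): Q=-0.0031, S=-0.0000, A=-0.0000, Z=+0.0031, P=+0.0000
Largest |dx/dt| is |-0.0031| (Q) < 0.05 → steady.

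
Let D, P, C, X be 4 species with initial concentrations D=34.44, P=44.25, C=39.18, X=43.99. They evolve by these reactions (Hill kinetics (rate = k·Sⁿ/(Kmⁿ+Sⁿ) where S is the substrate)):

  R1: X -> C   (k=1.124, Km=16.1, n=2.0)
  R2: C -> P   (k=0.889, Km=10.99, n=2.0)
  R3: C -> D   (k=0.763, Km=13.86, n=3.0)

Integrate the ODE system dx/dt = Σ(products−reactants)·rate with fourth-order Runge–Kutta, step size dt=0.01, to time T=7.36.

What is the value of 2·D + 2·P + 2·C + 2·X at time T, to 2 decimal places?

Value at T = 323.72

Check how each reaction changes W = 2·D + 2·P + 2·C + 2·X (weight of products minus weight of reactants):
R1: X -> C: (2·1) − (2·1) = 2 − 2 = 0
R2: C -> P: (2·1) − (2·1) = 2 − 2 = 0
R3: C -> D: (2·1) − (2·1) = 2 − 2 = 0
Every reaction leaves W unchanged, so W is conserved and no simulation is needed: W(T) = W(0) = 2·34.44 + 2·44.25 + 2·39.18 + 2·43.99 = 323.72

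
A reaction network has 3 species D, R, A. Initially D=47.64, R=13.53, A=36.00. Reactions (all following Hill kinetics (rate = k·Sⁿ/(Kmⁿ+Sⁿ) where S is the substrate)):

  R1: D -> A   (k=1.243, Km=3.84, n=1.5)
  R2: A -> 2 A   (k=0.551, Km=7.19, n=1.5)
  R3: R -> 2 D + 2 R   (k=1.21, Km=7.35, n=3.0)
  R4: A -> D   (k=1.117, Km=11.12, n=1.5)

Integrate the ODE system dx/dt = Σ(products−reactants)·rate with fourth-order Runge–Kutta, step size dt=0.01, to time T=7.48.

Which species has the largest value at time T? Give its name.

RK4 with dt=0.01: 748 steps to T=7.48. Trajectory (selected grid times):
t=0.00: D=47.64 R=13.53 A=36.00
t=0.83: D=49.18 R=14.41 A=36.64
t=1.66: D=50.75 R=15.30 A=37.27
t=2.49: D=52.36 R=16.21 A=37.91
t=3.32: D=54.00 R=17.14 A=38.54
t=4.16: D=55.69 R=18.09 A=39.18
t=4.99: D=57.37 R=19.03 A=39.81
t=5.82: D=59.07 R=19.98 A=40.44
t=6.65: D=60.79 R=20.94 A=41.07
t=7.48: D=62.52 R=21.91 A=41.70
At T=7.48: D=62.52 R=21.91 A=41.70; the largest is D.

Dominant species at T: D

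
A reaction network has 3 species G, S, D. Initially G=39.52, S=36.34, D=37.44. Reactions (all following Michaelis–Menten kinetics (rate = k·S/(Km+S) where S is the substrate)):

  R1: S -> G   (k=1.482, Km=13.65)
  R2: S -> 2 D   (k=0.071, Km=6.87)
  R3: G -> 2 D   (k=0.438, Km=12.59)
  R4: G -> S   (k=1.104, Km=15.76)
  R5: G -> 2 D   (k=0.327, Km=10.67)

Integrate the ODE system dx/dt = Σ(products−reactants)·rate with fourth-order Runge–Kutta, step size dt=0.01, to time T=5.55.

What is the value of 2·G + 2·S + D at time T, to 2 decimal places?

Value at T = 189.16

Check how each reaction changes W = 2·G + 2·S + D (weight of products minus weight of reactants):
R1: S -> G: (2·1) − (2·1) = 2 − 2 = 0
R2: S -> 2 D: (1·2) − (2·1) = 2 − 2 = 0
R3: G -> 2 D: (1·2) − (2·1) = 2 − 2 = 0
R4: G -> S: (2·1) − (2·1) = 2 − 2 = 0
R5: G -> 2 D: (1·2) − (2·1) = 2 − 2 = 0
Every reaction leaves W unchanged, so W is conserved and no simulation is needed: W(T) = W(0) = 2·39.52 + 2·36.34 + 37.44 = 189.16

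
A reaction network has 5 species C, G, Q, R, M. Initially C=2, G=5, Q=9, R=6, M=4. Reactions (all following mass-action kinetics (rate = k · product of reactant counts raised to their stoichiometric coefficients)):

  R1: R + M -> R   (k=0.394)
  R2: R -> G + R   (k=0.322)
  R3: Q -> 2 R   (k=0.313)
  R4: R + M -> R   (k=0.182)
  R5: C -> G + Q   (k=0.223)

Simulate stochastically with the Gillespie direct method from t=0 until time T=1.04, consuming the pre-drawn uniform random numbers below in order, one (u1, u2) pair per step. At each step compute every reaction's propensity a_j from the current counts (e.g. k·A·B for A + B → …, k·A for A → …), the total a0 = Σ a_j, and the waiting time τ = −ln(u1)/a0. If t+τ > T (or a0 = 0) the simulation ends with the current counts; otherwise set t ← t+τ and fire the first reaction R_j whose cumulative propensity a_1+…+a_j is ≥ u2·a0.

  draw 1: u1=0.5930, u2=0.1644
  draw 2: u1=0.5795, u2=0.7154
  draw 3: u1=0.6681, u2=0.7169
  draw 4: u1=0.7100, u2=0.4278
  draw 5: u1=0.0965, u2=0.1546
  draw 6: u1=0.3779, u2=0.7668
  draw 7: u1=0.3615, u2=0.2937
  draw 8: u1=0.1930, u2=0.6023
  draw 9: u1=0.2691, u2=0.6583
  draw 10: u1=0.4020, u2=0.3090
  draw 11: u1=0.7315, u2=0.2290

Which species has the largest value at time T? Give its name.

Dominant species at T: R

t=0.000: C=2 G=5 Q=9 R=6 M=4
Draw 1: a1=9.456, a2=1.932, a3=2.817, a4=4.368, a5=0.446, a0=19.019; τ=−ln(0.5930)/19.019=0.027 → t=0.027; u2·a0=0.1644·19.019=3.127 ≤ a1=9.456 → R1 fires; C=2 G=5 Q=9 R=6 M=3
Draw 2: a1=7.092, a2=1.932, a3=2.817, a4=3.276, a5=0.446, a0=15.563; τ=−ln(0.5795)/15.563=0.035 → t=0.063; u2·a0=0.7154·15.563=11.134; a1+a2=9.024 < 11.134 ≤ a1+…+a3=11.841 → R3 fires; C=2 G=5 Q=8 R=8 M=3
Draw 3: a1=9.456, a2=2.576, a3=2.504, a4=4.368, a5=0.446, a0=19.350; τ=−ln(0.6681)/19.350=0.021 → t=0.083; u2·a0=0.7169·19.350=13.872; a1+a2=12.032 < 13.872 ≤ a1+…+a3=14.536 → R3 fires; C=2 G=5 Q=7 R=10 M=3
Draw 4: a1=11.820, a2=3.220, a3=2.191, a4=5.460, a5=0.446, a0=23.137; τ=−ln(0.7100)/23.137=0.015 → t=0.098; u2·a0=0.4278·23.137=9.898 ≤ a1=11.820 → R1 fires; C=2 G=5 Q=7 R=10 M=2
Draw 5: a1=7.880, a2=3.220, a3=2.191, a4=3.640, a5=0.446, a0=17.377; τ=−ln(0.0965)/17.377=0.135 → t=0.233; u2·a0=0.1546·17.377=2.686 ≤ a1=7.880 → R1 fires; C=2 G=5 Q=7 R=10 M=1
Draw 6: a1=3.940, a2=3.220, a3=2.191, a4=1.820, a5=0.446, a0=11.617; τ=−ln(0.3779)/11.617=0.084 → t=0.317; u2·a0=0.7668·11.617=8.908; a1+a2=7.160 < 8.908 ≤ a1+…+a3=9.351 → R3 fires; C=2 G=5 Q=6 R=12 M=1
Draw 7: a1=4.728, a2=3.864, a3=1.878, a4=2.184, a5=0.446, a0=13.100; τ=−ln(0.3615)/13.100=0.078 → t=0.394; u2·a0=0.2937·13.100=3.847 ≤ a1=4.728 → R1 fires; C=2 G=5 Q=6 R=12 M=0
Draw 8: a1=0.000, a2=3.864, a3=1.878, a4=0.000, a5=0.446, a0=6.188; τ=−ln(0.1930)/6.188=0.266 → t=0.660; u2·a0=0.6023·6.188=3.727; a1=0.000 < 3.727 ≤ a1+a2=3.864 → R2 fires; C=2 G=6 Q=6 R=12 M=0
Draw 9: a1=0.000, a2=3.864, a3=1.878, a4=0.000, a5=0.446, a0=6.188; τ=−ln(0.2691)/6.188=0.212 → t=0.872; u2·a0=0.6583·6.188=4.074; a1+a2=3.864 < 4.074 ≤ a1+…+a3=5.742 → R3 fires; C=2 G=6 Q=5 R=14 M=0
Draw 10: a1=0.000, a2=4.508, a3=1.565, a4=0.000, a5=0.446, a0=6.519; τ=−ln(0.4020)/6.519=0.140 → t=1.012; u2·a0=0.3090·6.519=2.014; a1=0.000 < 2.014 ≤ a1+a2=4.508 → R2 fires; C=2 G=7 Q=5 R=14 M=0
Draw 11: a1=0.000, a2=4.508, a3=1.565, a4=0.000, a5=0.446, a0=6.519; τ=−ln(0.7315)/6.519=0.048 → t=1.060 > T=1.04: stop.
At T=1.04: C=2 G=7 Q=5 R=14 M=0; the largest is R.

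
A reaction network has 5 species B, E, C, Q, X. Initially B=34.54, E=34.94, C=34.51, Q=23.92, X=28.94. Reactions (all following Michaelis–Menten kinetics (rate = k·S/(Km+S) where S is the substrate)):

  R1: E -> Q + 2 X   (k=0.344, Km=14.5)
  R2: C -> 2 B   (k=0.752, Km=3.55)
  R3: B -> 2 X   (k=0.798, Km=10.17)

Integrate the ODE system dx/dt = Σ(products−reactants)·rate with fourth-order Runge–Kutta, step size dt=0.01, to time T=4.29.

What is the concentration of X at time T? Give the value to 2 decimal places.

RK4 with dt=0.01: 429 steps to T=4.29. Trajectory (selected grid times):
t=0.00: B=34.54 E=34.94 C=34.51 Q=23.92 X=28.94
t=0.48: B=34.90 E=34.82 C=34.18 Q=24.04 X=29.77
t=0.95: B=35.25 E=34.71 C=33.86 Q=24.15 X=30.58
t=1.43: B=35.60 E=34.59 C=33.54 Q=24.27 X=31.40
t=1.91: B=35.96 E=34.48 C=33.21 Q=24.38 X=32.23
t=2.38: B=36.30 E=34.36 C=32.89 Q=24.50 X=33.05
t=2.86: B=36.65 E=34.25 C=32.57 Q=24.61 X=33.88
t=3.34: B=37.01 E=34.13 C=32.24 Q=24.73 X=34.71
t=3.81: B=37.35 E=34.02 C=31.92 Q=24.84 X=35.52
t=4.29: B=37.69 E=33.90 C=31.60 Q=24.96 X=36.36
Read off X at T=4.29: 36.36

X at T = 36.36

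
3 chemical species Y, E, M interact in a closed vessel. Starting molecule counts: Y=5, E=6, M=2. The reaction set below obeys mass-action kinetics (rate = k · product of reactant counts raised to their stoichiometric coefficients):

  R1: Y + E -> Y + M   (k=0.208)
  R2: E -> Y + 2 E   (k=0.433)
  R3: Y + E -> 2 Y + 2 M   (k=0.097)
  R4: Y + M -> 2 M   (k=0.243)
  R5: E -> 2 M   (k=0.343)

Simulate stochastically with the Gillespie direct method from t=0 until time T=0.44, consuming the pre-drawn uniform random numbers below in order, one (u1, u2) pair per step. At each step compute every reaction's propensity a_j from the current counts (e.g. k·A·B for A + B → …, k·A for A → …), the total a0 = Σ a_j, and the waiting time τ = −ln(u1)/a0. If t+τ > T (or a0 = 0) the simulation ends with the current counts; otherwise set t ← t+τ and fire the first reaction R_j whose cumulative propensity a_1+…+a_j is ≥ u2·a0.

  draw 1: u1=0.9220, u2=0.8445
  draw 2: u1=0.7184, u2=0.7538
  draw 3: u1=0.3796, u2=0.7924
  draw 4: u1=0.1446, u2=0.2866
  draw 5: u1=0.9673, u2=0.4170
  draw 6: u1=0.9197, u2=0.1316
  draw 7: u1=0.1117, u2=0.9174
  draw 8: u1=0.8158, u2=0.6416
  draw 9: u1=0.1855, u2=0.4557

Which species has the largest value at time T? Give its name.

Dominant species at T: M

t=0.000: Y=5 E=6 M=2
Draw 1: a1=6.240, a2=2.598, a3=2.910, a4=2.430, a5=2.058, a0=16.236; τ=−ln(0.9220)/16.236=0.005 → t=0.005; u2·a0=0.8445·16.236=13.711; a1+…+a3=11.748 < 13.711 ≤ a1+…+a4=14.178 → R4 fires; Y=4 E=6 M=3
Draw 2: a1=4.992, a2=2.598, a3=2.328, a4=2.916, a5=2.058, a0=14.892; τ=−ln(0.7184)/14.892=0.022 → t=0.027; u2·a0=0.7538·14.892=11.226; a1+…+a3=9.918 < 11.226 ≤ a1+…+a4=12.834 → R4 fires; Y=3 E=6 M=4
Draw 3: a1=3.744, a2=2.598, a3=1.746, a4=2.916, a5=2.058, a0=13.062; τ=−ln(0.3796)/13.062=0.074 → t=0.101; u2·a0=0.7924·13.062=10.350; a1+…+a3=8.088 < 10.350 ≤ a1+…+a4=11.004 → R4 fires; Y=2 E=6 M=5
Draw 4: a1=2.496, a2=2.598, a3=1.164, a4=2.430, a5=2.058, a0=10.746; τ=−ln(0.1446)/10.746=0.180 → t=0.281; u2·a0=0.2866·10.746=3.080; a1=2.496 < 3.080 ≤ a1+a2=5.094 → R2 fires; Y=3 E=7 M=5
Draw 5: a1=4.368, a2=3.031, a3=2.037, a4=3.645, a5=2.401, a0=15.482; τ=−ln(0.9673)/15.482=0.002 → t=0.283; u2·a0=0.4170·15.482=6.456; a1=4.368 < 6.456 ≤ a1+a2=7.399 → R2 fires; Y=4 E=8 M=5
Draw 6: a1=6.656, a2=3.464, a3=3.104, a4=4.860, a5=2.744, a0=20.828; τ=−ln(0.9197)/20.828=0.004 → t=0.287; u2·a0=0.1316·20.828=2.741 ≤ a1=6.656 → R1 fires; Y=4 E=7 M=6
Draw 7: a1=5.824, a2=3.031, a3=2.716, a4=5.832, a5=2.401, a0=19.804; τ=−ln(0.1117)/19.804=0.111 → t=0.398; u2·a0=0.9174·19.804=18.168; a1+…+a4=17.403 < 18.168 ≤ a1+…+a5=19.804 → R5 fires; Y=4 E=6 M=8
Draw 8: a1=4.992, a2=2.598, a3=2.328, a4=7.776, a5=2.058, a0=19.752; τ=−ln(0.8158)/19.752=0.010 → t=0.408; u2·a0=0.6416·19.752=12.673; a1+…+a3=9.918 < 12.673 ≤ a1+…+a4=17.694 → R4 fires; Y=3 E=6 M=9
Draw 9: a1=3.744, a2=2.598, a3=1.746, a4=6.561, a5=2.058, a0=16.707; τ=−ln(0.1855)/16.707=0.101 → t=0.509 > T=0.44: stop.
At T=0.44: Y=3 E=6 M=9; the largest is M.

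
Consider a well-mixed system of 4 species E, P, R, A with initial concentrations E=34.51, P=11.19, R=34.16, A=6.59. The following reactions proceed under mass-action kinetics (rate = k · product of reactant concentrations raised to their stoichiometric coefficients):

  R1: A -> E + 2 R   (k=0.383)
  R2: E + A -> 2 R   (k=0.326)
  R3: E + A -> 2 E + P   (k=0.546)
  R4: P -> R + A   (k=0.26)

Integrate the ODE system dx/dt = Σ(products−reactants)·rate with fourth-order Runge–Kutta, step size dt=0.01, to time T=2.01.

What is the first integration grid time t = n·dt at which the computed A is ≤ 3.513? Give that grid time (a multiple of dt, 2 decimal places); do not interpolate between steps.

RK4 with dt=0.01: 201 steps to T=2.01. Trajectory (selected grid times):
t=0.00: E=34.51 P=11.19 R=34.16 A=6.59
t=0.02: E=35.31 P=13.01 R=36.55 A=3.60
t=0.03: E=35.56 P=13.58 R=37.33 A=2.66
t=0.22: E=36.42 P=14.87 R=40.55 A=0.13
t=0.45: E=36.65 P=14.54 R=42.11 A=0.12
t=0.67: E=36.86 P=14.23 R=43.56 A=0.11
t=0.89: E=37.07 P=13.93 R=44.98 A=0.11
t=1.12: E=37.29 P=13.61 R=46.43 A=0.11
t=1.34: E=37.49 P=13.32 R=47.79 A=0.11
t=1.56: E=37.69 P=13.04 R=49.12 A=0.10
t=1.79: E=37.89 P=12.74 R=50.49 A=0.10
t=2.01: E=38.08 P=12.47 R=51.76 A=0.10
A(0.02)=3.603 > 3.513 but A(0.03)=2.665 ≤ 3.513, so the first grid time is t=0.03.

Threshold first reached at t = 0.03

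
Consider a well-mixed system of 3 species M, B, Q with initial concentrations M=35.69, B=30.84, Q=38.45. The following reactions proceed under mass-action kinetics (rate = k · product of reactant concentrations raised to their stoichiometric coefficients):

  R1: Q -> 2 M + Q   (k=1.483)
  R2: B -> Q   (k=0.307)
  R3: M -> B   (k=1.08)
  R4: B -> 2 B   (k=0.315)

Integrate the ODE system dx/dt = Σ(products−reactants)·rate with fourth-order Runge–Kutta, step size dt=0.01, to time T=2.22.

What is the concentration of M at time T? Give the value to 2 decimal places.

RK4 with dt=0.01: 222 steps to T=2.22. Trajectory (selected grid times):
t=0.00: M=35.69 B=30.84 Q=38.45
t=0.25: M=53.13 B=42.96 Q=41.25
t=0.49: M=68.03 B=58.79 Q=44.98
t=0.74: M=82.86 B=79.30 Q=50.25
t=0.99: M=98.18 B=103.90 Q=57.25
t=1.23: M=114.39 B=131.63 Q=65.90
t=1.48: M=133.87 B=165.37 Q=77.27
t=1.73: M=157.05 B=204.92 Q=91.44
t=1.97: M=183.81 B=249.42 Q=108.13
t=2.22: M=217.55 B=304.01 Q=129.31
Read off M at T=2.22: 217.55

M at T = 217.55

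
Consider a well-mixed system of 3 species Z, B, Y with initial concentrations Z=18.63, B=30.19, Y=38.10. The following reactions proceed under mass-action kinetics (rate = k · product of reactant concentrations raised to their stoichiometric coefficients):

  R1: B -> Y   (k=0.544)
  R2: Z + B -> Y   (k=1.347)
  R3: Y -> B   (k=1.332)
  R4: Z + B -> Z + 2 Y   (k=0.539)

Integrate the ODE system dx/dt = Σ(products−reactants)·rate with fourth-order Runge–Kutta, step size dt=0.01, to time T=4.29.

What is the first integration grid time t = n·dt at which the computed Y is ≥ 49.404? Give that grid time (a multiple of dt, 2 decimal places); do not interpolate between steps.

Threshold first reached at t = 0.02

RK4 with dt=0.01: 429 steps to T=4.29. Trajectory (selected grid times):
t=0.00: Z=18.63 B=30.19 Y=38.10
t=0.01: Z=13.11 B=22.89 Y=47.61
t=0.02: Z=9.91 B=18.98 Y=52.80
t=0.48: Z=0.00 B=32.53 Y=43.21
t=0.95: Z=0.00 B=44.98 Y=30.76
t=1.43: Z=0.00 B=50.21 Y=25.54
t=1.91: Z=0.00 B=52.33 Y=23.42
t=2.38: Z=0.00 B=53.18 Y=22.57
t=2.86: Z=0.00 B=53.54 Y=22.21
t=3.34: Z=0.00 B=53.68 Y=22.06
t=3.81: Z=0.00 B=53.74 Y=22.01
t=4.29: Z=0.00 B=53.76 Y=21.98
Y(0.01)=47.610 < 49.404 but Y(0.02)=52.803 ≥ 49.404, so the first grid time is t=0.02.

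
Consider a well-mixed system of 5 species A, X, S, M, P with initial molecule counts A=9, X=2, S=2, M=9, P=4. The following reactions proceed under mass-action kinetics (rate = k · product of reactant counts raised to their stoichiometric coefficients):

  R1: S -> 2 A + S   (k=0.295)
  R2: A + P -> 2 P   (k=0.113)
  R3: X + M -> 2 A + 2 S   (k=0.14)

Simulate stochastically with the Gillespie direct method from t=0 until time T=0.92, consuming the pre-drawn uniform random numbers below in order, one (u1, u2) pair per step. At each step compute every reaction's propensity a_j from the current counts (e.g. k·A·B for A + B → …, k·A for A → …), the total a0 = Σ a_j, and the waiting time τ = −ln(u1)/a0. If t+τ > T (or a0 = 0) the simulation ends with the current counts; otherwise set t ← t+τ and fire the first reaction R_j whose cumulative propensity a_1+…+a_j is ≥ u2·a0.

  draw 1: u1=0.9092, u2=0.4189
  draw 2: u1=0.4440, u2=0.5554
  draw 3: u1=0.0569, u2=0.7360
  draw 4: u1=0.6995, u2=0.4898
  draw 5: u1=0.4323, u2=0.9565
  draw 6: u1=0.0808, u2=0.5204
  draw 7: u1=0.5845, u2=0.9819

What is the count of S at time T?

S at T = 6

t=0.000: A=9 X=2 S=2 M=9 P=4
Draw 1: a1=0.590, a2=4.068, a3=2.520, a0=7.178; τ=−ln(0.9092)/7.178=0.013 → t=0.013; u2·a0=0.4189·7.178=3.007; a1=0.590 < 3.007 ≤ a1+a2=4.658 → R2 fires; A=8 X=2 S=2 M=9 P=5
Draw 2: a1=0.590, a2=4.520, a3=2.520, a0=7.630; τ=−ln(0.4440)/7.630=0.106 → t=0.120; u2·a0=0.5554·7.630=4.238; a1=0.590 < 4.238 ≤ a1+a2=5.110 → R2 fires; A=7 X=2 S=2 M=9 P=6
Draw 3: a1=0.590, a2=4.746, a3=2.520, a0=7.856; τ=−ln(0.0569)/7.856=0.365 → t=0.485; u2·a0=0.7360·7.856=5.782; a1+a2=5.336 < 5.782 ≤ a1+…+a3=7.856 → R3 fires; A=9 X=1 S=4 M=8 P=6
Draw 4: a1=1.180, a2=6.102, a3=1.120, a0=8.402; τ=−ln(0.6995)/8.402=0.043 → t=0.527; u2·a0=0.4898·8.402=4.115; a1=1.180 < 4.115 ≤ a1+a2=7.282 → R2 fires; A=8 X=1 S=4 M=8 P=7
Draw 5: a1=1.180, a2=6.328, a3=1.120, a0=8.628; τ=−ln(0.4323)/8.628=0.097 → t=0.624; u2·a0=0.9565·8.628=8.253; a1+a2=7.508 < 8.253 ≤ a1+…+a3=8.628 → R3 fires; A=10 X=0 S=6 M=7 P=7
Draw 6: a1=1.770, a2=7.910, a3=0.000, a0=9.680; τ=−ln(0.0808)/9.680=0.260 → t=0.884; u2·a0=0.5204·9.680=5.037; a1=1.770 < 5.037 ≤ a1+a2=9.680 → R2 fires; A=9 X=0 S=6 M=7 P=8
Draw 7: a1=1.770, a2=8.136, a3=0.000, a0=9.906; τ=−ln(0.5845)/9.906=0.054 → t=0.938 > T=0.92: stop.
Read off S at T=0.92: 6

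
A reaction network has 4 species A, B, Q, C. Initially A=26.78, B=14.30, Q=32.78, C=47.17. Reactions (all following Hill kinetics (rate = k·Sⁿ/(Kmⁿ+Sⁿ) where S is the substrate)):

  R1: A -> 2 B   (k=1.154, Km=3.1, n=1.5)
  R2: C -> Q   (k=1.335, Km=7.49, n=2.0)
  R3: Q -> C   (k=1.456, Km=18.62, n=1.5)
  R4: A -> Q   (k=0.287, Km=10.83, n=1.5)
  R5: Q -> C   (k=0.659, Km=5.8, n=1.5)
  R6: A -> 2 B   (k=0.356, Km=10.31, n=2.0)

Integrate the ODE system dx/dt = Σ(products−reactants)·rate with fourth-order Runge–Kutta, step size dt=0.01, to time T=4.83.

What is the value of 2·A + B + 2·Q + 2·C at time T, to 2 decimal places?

Check how each reaction changes W = 2·A + B + 2·Q + 2·C (weight of products minus weight of reactants):
R1: A -> 2 B: (1·2) − (2·1) = 2 − 2 = 0
R2: C -> Q: (2·1) − (2·1) = 2 − 2 = 0
R3: Q -> C: (2·1) − (2·1) = 2 − 2 = 0
R4: A -> Q: (2·1) − (2·1) = 2 − 2 = 0
R5: Q -> C: (2·1) − (2·1) = 2 − 2 = 0
R6: A -> 2 B: (1·2) − (2·1) = 2 − 2 = 0
Every reaction leaves W unchanged, so W is conserved and no simulation is needed: W(T) = W(0) = 2·26.78 + 14.30 + 2·32.78 + 2·47.17 = 227.76

Value at T = 227.76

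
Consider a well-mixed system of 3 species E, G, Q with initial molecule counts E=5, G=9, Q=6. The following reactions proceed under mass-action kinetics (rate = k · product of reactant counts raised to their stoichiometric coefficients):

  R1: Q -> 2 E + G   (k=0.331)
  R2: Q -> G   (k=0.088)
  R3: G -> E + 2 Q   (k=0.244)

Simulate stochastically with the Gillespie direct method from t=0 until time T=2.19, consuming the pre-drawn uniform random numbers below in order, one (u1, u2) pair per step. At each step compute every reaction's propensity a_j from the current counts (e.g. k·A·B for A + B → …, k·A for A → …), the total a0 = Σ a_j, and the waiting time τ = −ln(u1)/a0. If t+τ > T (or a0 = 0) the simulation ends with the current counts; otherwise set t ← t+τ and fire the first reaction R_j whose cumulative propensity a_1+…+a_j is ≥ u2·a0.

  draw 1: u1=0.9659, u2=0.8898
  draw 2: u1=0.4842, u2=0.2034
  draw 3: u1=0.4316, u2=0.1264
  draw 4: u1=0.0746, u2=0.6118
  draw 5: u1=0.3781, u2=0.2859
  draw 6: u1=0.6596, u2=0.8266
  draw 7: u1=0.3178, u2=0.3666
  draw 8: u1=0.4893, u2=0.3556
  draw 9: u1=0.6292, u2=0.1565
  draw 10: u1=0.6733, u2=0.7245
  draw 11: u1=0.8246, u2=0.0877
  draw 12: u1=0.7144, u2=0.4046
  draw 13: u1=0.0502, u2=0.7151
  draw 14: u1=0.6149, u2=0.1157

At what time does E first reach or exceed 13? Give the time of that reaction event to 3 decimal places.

t=0.000: E=5 G=9 Q=6
Draw 1: a1=1.986, a2=0.528, a3=2.196, a0=4.710; τ=−ln(0.9659)/4.710=0.007 → t=0.007; u2·a0=0.8898·4.710=4.191; a1+a2=2.514 < 4.191 ≤ a1+…+a3=4.710 → R3 fires; E=6 G=8 Q=8
Draw 2: a1=2.648, a2=0.704, a3=1.952, a0=5.304; τ=−ln(0.4842)/5.304=0.137 → t=0.144; u2·a0=0.2034·5.304=1.079 ≤ a1=2.648 → R1 fires; E=8 G=9 Q=7
Draw 3: a1=2.317, a2=0.616, a3=2.196, a0=5.129; τ=−ln(0.4316)/5.129=0.164 → t=0.308; u2·a0=0.1264·5.129=0.648 ≤ a1=2.317 → R1 fires; E=10 G=10 Q=6
Draw 4: a1=1.986, a2=0.528, a3=2.440, a0=4.954; τ=−ln(0.0746)/4.954=0.524 → t=0.832; u2·a0=0.6118·4.954=3.031; a1+a2=2.514 < 3.031 ≤ a1+…+a3=4.954 → R3 fires; E=11 G=9 Q=8
Draw 5: a1=2.648, a2=0.704, a3=2.196, a0=5.548; τ=−ln(0.3781)/5.548=0.175 → t=1.007; u2·a0=0.2859·5.548=1.586 ≤ a1=2.648 → R1 fires; E=13 G=10 Q=7
Draw 6: a1=2.317, a2=0.616, a3=2.440, a0=5.373; τ=−ln(0.6596)/5.373=0.077 → t=1.085; u2·a0=0.8266·5.373=4.441; a1+a2=2.933 < 4.441 ≤ a1+…+a3=5.373 → R3 fires; E=14 G=9 Q=9
Draw 7: a1=2.979, a2=0.792, a3=2.196, a0=5.967; τ=−ln(0.3178)/5.967=0.192 → t=1.277; u2·a0=0.3666·5.967=2.188 ≤ a1=2.979 → R1 fires; E=16 G=10 Q=8
Draw 8: a1=2.648, a2=0.704, a3=2.440, a0=5.792; τ=−ln(0.4893)/5.792=0.123 → t=1.400; u2·a0=0.3556·5.792=2.060 ≤ a1=2.648 → R1 fires; E=18 G=11 Q=7
Draw 9: a1=2.317, a2=0.616, a3=2.684, a0=5.617; τ=−ln(0.6292)/5.617=0.082 → t=1.483; u2·a0=0.1565·5.617=0.879 ≤ a1=2.317 → R1 fires; E=20 G=12 Q=6
Draw 10: a1=1.986, a2=0.528, a3=2.928, a0=5.442; τ=−ln(0.6733)/5.442=0.073 → t=1.555; u2·a0=0.7245·5.442=3.943; a1+a2=2.514 < 3.943 ≤ a1+…+a3=5.442 → R3 fires; E=21 G=11 Q=8
Draw 11: a1=2.648, a2=0.704, a3=2.684, a0=6.036; τ=−ln(0.8246)/6.036=0.032 → t=1.587; u2·a0=0.0877·6.036=0.529 ≤ a1=2.648 → R1 fires; E=23 G=12 Q=7
Draw 12: a1=2.317, a2=0.616, a3=2.928, a0=5.861; τ=−ln(0.7144)/5.861=0.057 → t=1.645; u2·a0=0.4046·5.861=2.371; a1=2.317 < 2.371 ≤ a1+a2=2.933 → R2 fires; E=23 G=13 Q=6
Draw 13: a1=1.986, a2=0.528, a3=3.172, a0=5.686; τ=−ln(0.0502)/5.686=0.526 → t=2.171; u2·a0=0.7151·5.686=4.066; a1+a2=2.514 < 4.066 ≤ a1+…+a3=5.686 → R3 fires; E=24 G=12 Q=8
Draw 14: a1=2.648, a2=0.704, a3=2.928, a0=6.280; τ=−ln(0.6149)/6.280=0.077 → t=2.248 > T=2.19: stop.
E first becomes ≥ 13 when it reaches 13 at the event at t=1.007.

Threshold first reached at t = 1.007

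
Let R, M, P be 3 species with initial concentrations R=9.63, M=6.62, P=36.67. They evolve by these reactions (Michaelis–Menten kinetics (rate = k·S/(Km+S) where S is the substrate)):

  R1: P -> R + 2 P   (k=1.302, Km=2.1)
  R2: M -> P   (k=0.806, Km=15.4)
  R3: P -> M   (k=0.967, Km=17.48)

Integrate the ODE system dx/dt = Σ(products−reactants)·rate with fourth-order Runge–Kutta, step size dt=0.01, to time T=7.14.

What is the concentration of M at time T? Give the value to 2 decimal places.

M at T = 9.44

RK4 with dt=0.01: 714 steps to T=7.14. Trajectory (selected grid times):
t=0.00: R=9.63 M=6.62 P=36.67
t=0.79: R=10.60 M=6.94 P=37.32
t=1.59: R=11.59 M=7.27 P=37.98
t=2.38: R=12.57 M=7.59 P=38.64
t=3.17: R=13.54 M=7.90 P=39.30
t=3.97: R=14.53 M=8.22 P=39.97
t=4.76: R=15.51 M=8.52 P=40.64
t=5.55: R=16.49 M=8.83 P=41.32
t=6.35: R=17.48 M=9.14 P=42.00
t=7.14: R=18.46 M=9.44 P=42.68
Read off M at T=7.14: 9.44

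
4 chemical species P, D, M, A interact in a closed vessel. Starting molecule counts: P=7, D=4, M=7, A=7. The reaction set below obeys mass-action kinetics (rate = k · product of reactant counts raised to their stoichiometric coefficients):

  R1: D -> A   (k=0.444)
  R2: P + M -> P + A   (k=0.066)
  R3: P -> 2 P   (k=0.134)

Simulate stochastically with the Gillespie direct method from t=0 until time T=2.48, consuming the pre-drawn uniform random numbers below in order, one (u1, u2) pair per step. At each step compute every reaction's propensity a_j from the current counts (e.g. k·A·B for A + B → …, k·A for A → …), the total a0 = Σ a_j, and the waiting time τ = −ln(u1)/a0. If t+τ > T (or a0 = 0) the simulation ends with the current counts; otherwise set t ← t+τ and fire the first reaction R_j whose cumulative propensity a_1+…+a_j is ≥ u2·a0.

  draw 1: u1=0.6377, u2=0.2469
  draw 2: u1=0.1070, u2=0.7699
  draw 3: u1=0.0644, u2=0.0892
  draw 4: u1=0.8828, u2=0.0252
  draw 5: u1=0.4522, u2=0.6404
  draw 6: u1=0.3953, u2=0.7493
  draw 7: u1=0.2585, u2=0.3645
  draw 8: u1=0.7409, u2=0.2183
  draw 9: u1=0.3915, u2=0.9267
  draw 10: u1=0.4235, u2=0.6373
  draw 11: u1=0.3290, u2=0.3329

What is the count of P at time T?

P at T = 9

t=0.000: P=7 D=4 M=7 A=7
Draw 1: a1=1.776, a2=3.234, a3=0.938, a0=5.948; τ=−ln(0.6377)/5.948=0.076 → t=0.076; u2·a0=0.2469·5.948=1.469 ≤ a1=1.776 → R1 fires; P=7 D=3 M=7 A=8
Draw 2: a1=1.332, a2=3.234, a3=0.938, a0=5.504; τ=−ln(0.1070)/5.504=0.406 → t=0.482; u2·a0=0.7699·5.504=4.238; a1=1.332 < 4.238 ≤ a1+a2=4.566 → R2 fires; P=7 D=3 M=6 A=9
Draw 3: a1=1.332, a2=2.772, a3=0.938, a0=5.042; τ=−ln(0.0644)/5.042=0.544 → t=1.026; u2·a0=0.0892·5.042=0.450 ≤ a1=1.332 → R1 fires; P=7 D=2 M=6 A=10
Draw 4: a1=0.888, a2=2.772, a3=0.938, a0=4.598; τ=−ln(0.8828)/4.598=0.027 → t=1.053; u2·a0=0.0252·4.598=0.116 ≤ a1=0.888 → R1 fires; P=7 D=1 M=6 A=11
Draw 5: a1=0.444, a2=2.772, a3=0.938, a0=4.154; τ=−ln(0.4522)/4.154=0.191 → t=1.244; u2·a0=0.6404·4.154=2.660; a1=0.444 < 2.660 ≤ a1+a2=3.216 → R2 fires; P=7 D=1 M=5 A=12
Draw 6: a1=0.444, a2=2.310, a3=0.938, a0=3.692; τ=−ln(0.3953)/3.692=0.251 → t=1.495; u2·a0=0.7493·3.692=2.766; a1+a2=2.754 < 2.766 ≤ a1+…+a3=3.692 → R3 fires; P=8 D=1 M=5 A=12
Draw 7: a1=0.444, a2=2.640, a3=1.072, a0=4.156; τ=−ln(0.2585)/4.156=0.326 → t=1.821; u2·a0=0.3645·4.156=1.515; a1=0.444 < 1.515 ≤ a1+a2=3.084 → R2 fires; P=8 D=1 M=4 A=13
Draw 8: a1=0.444, a2=2.112, a3=1.072, a0=3.628; τ=−ln(0.7409)/3.628=0.083 → t=1.903; u2·a0=0.2183·3.628=0.792; a1=0.444 < 0.792 ≤ a1+a2=2.556 → R2 fires; P=8 D=1 M=3 A=14
Draw 9: a1=0.444, a2=1.584, a3=1.072, a0=3.100; τ=−ln(0.3915)/3.100=0.303 → t=2.206; u2·a0=0.9267·3.100=2.873; a1+a2=2.028 < 2.873 ≤ a1+…+a3=3.100 → R3 fires; P=9 D=1 M=3 A=14
Draw 10: a1=0.444, a2=1.782, a3=1.206, a0=3.432; τ=−ln(0.4235)/3.432=0.250 → t=2.456; u2·a0=0.6373·3.432=2.187; a1=0.444 < 2.187 ≤ a1+a2=2.226 → R2 fires; P=9 D=1 M=2 A=15
Draw 11: a1=0.444, a2=1.188, a3=1.206, a0=2.838; τ=−ln(0.3290)/2.838=0.392 → t=2.848 > T=2.48: stop.
Read off P at T=2.48: 9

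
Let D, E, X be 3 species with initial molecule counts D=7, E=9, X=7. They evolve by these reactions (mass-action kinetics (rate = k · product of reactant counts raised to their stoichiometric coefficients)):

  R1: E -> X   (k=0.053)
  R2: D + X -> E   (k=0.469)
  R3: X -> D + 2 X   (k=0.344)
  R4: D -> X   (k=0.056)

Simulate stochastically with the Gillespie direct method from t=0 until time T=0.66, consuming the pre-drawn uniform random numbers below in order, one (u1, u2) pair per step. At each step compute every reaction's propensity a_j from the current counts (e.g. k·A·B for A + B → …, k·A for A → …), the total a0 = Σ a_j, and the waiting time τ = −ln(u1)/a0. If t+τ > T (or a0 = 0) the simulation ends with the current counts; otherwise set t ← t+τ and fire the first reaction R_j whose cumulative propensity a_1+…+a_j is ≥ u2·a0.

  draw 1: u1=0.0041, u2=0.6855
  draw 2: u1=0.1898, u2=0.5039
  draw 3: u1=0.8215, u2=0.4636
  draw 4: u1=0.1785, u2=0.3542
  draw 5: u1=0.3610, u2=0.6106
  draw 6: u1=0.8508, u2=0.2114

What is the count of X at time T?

t=0.000: D=7 E=9 X=7
Draw 1: a1=0.477, a2=22.981, a3=2.408, a4=0.392, a0=26.258; τ=−ln(0.0041)/26.258=0.209 → t=0.209; u2·a0=0.6855·26.258=18.000; a1=0.477 < 18.000 ≤ a1+a2=23.458 → R2 fires; D=6 E=10 X=6
Draw 2: a1=0.530, a2=16.884, a3=2.064, a4=0.336, a0=19.814; τ=−ln(0.1898)/19.814=0.084 → t=0.293; u2·a0=0.5039·19.814=9.984; a1=0.530 < 9.984 ≤ a1+a2=17.414 → R2 fires; D=5 E=11 X=5
Draw 3: a1=0.583, a2=11.725, a3=1.720, a4=0.280, a0=14.308; τ=−ln(0.8215)/14.308=0.014 → t=0.307; u2·a0=0.4636·14.308=6.633; a1=0.583 < 6.633 ≤ a1+a2=12.308 → R2 fires; D=4 E=12 X=4
Draw 4: a1=0.636, a2=7.504, a3=1.376, a4=0.224, a0=9.740; τ=−ln(0.1785)/9.740=0.177 → t=0.484; u2·a0=0.3542·9.740=3.450; a1=0.636 < 3.450 ≤ a1+a2=8.140 → R2 fires; D=3 E=13 X=3
Draw 5: a1=0.689, a2=4.221, a3=1.032, a4=0.168, a0=6.110; τ=−ln(0.3610)/6.110=0.167 → t=0.651; u2·a0=0.6106·6.110=3.731; a1=0.689 < 3.731 ≤ a1+a2=4.910 → R2 fires; D=2 E=14 X=2
Draw 6: a1=0.742, a2=1.876, a3=0.688, a4=0.112, a0=3.418; τ=−ln(0.8508)/3.418=0.047 → t=0.698 > T=0.66: stop.
Read off X at T=0.66: 2

X at T = 2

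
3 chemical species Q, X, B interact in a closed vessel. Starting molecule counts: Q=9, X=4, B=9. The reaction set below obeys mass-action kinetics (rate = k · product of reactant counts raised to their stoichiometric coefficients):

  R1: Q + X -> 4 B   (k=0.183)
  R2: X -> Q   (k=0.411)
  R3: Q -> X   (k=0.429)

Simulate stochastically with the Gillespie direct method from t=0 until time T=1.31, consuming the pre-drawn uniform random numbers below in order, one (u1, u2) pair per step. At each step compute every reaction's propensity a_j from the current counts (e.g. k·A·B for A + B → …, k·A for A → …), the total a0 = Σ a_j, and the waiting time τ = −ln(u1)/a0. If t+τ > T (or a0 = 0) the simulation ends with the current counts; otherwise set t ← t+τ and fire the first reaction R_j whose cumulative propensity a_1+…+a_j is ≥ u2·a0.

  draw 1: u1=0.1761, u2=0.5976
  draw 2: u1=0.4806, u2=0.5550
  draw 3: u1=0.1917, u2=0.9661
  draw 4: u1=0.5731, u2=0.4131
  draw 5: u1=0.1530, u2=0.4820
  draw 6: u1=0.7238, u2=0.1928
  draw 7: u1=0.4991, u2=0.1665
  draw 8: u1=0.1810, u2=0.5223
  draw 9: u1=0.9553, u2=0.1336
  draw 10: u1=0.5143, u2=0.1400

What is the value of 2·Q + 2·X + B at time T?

Value at T = 35

Check how each reaction changes W = 2·Q + 2·X + B (weight of products minus weight of reactants):
R1: Q + X -> 4 B: (1·4) − (2·1 + 2·1) = 4 − 4 = 0
R2: X -> Q: (2·1) − (2·1) = 2 − 2 = 0
R3: Q -> X: (2·1) − (2·1) = 2 − 2 = 0
Every reaction leaves W unchanged, so W is conserved and no simulation is needed: W(T) = W(0) = 2·9 + 2·4 + 9 = 35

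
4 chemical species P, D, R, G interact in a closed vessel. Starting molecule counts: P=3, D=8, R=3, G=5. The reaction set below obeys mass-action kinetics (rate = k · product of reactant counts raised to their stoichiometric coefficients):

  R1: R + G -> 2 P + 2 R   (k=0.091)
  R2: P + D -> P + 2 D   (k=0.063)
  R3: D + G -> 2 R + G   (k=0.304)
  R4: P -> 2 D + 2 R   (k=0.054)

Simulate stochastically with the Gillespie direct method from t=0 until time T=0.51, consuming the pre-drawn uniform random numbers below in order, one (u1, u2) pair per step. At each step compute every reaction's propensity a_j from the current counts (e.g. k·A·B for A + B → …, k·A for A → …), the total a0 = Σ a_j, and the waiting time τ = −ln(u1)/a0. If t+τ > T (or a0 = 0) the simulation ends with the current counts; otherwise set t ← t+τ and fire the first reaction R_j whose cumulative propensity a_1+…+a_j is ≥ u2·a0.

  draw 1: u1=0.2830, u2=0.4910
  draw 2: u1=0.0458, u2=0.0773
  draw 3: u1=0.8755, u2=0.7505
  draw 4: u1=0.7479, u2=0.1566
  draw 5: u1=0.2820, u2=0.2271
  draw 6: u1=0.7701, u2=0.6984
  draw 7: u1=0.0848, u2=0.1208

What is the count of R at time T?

t=0.000: P=3 D=8 R=3 G=5
Draw 1: a1=1.365, a2=1.512, a3=12.160, a4=0.162, a0=15.199; τ=−ln(0.2830)/15.199=0.083 → t=0.083; u2·a0=0.4910·15.199=7.463; a1+a2=2.877 < 7.463 ≤ a1+…+a3=15.037 → R3 fires; P=3 D=7 R=5 G=5
Draw 2: a1=2.275, a2=1.323, a3=10.640, a4=0.162, a0=14.400; τ=−ln(0.0458)/14.400=0.214 → t=0.297; u2·a0=0.0773·14.400=1.113 ≤ a1=2.275 → R1 fires; P=5 D=7 R=6 G=4
Draw 3: a1=2.184, a2=2.205, a3=8.512, a4=0.270, a0=13.171; τ=−ln(0.8755)/13.171=0.010 → t=0.307; u2·a0=0.7505·13.171=9.885; a1+a2=4.389 < 9.885 ≤ a1+…+a3=12.901 → R3 fires; P=5 D=6 R=8 G=4
Draw 4: a1=2.912, a2=1.890, a3=7.296, a4=0.270, a0=12.368; τ=−ln(0.7479)/12.368=0.023 → t=0.331; u2·a0=0.1566·12.368=1.937 ≤ a1=2.912 → R1 fires; P=7 D=6 R=9 G=3
Draw 5: a1=2.457, a2=2.646, a3=5.472, a4=0.378, a0=10.953; τ=−ln(0.2820)/10.953=0.116 → t=0.446; u2·a0=0.2271·10.953=2.487; a1=2.457 < 2.487 ≤ a1+a2=5.103 → R2 fires; P=7 D=7 R=9 G=3
Draw 6: a1=2.457, a2=3.087, a3=6.384, a4=0.378, a0=12.306; τ=−ln(0.7701)/12.306=0.021 → t=0.468; u2·a0=0.6984·12.306=8.595; a1+a2=5.544 < 8.595 ≤ a1+…+a3=11.928 → R3 fires; P=7 D=6 R=11 G=3
Draw 7: a1=3.003, a2=2.646, a3=5.472, a4=0.378, a0=11.499; τ=−ln(0.0848)/11.499=0.215 → t=0.682 > T=0.51: stop.
Read off R at T=0.51: 11

R at T = 11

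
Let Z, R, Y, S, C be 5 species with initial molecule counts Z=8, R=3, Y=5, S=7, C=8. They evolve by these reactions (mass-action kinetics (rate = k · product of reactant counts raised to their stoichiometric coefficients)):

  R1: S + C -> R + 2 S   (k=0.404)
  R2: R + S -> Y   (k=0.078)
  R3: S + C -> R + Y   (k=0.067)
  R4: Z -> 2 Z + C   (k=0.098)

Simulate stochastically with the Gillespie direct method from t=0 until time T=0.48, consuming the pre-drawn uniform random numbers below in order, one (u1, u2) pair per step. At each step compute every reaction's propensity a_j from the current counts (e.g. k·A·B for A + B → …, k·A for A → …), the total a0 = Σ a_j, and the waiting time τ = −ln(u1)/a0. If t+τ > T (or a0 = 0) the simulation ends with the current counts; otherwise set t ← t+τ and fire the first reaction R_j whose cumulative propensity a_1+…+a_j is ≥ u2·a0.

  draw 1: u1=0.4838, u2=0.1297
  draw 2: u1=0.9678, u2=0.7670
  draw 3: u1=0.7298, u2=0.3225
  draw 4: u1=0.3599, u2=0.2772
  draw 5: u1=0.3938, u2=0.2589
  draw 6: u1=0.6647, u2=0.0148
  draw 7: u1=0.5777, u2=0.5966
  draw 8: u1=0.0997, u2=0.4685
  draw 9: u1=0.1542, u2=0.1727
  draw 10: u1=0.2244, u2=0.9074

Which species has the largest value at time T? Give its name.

Dominant species at T: S

t=0.000: Z=8 R=3 Y=5 S=7 C=8
Draw 1: a1=22.624, a2=1.638, a3=3.752, a4=0.784, a0=28.798; τ=−ln(0.4838)/28.798=0.025 → t=0.025; u2·a0=0.1297·28.798=3.735 ≤ a1=22.624 → R1 fires; Z=8 R=4 Y=5 S=8 C=7
Draw 2: a1=22.624, a2=2.496, a3=3.752, a4=0.784, a0=29.656; τ=−ln(0.9678)/29.656=0.001 → t=0.026; u2·a0=0.7670·29.656=22.746; a1=22.624 < 22.746 ≤ a1+a2=25.120 → R2 fires; Z=8 R=3 Y=6 S=7 C=7
Draw 3: a1=19.796, a2=1.638, a3=3.283, a4=0.784, a0=25.501; τ=−ln(0.7298)/25.501=0.012 → t=0.039; u2·a0=0.3225·25.501=8.224 ≤ a1=19.796 → R1 fires; Z=8 R=4 Y=6 S=8 C=6
Draw 4: a1=19.392, a2=2.496, a3=3.216, a4=0.784, a0=25.888; τ=−ln(0.3599)/25.888=0.039 → t=0.078; u2·a0=0.2772·25.888=7.176 ≤ a1=19.392 → R1 fires; Z=8 R=5 Y=6 S=9 C=5
Draw 5: a1=18.180, a2=3.510, a3=3.015, a4=0.784, a0=25.489; τ=−ln(0.3938)/25.489=0.037 → t=0.115; u2·a0=0.2589·25.489=6.599 ≤ a1=18.180 → R1 fires; Z=8 R=6 Y=6 S=10 C=4
Draw 6: a1=16.160, a2=4.680, a3=2.680, a4=0.784, a0=24.304; τ=−ln(0.6647)/24.304=0.017 → t=0.132; u2·a0=0.0148·24.304=0.360 ≤ a1=16.160 → R1 fires; Z=8 R=7 Y=6 S=11 C=3
Draw 7: a1=13.332, a2=6.006, a3=2.211, a4=0.784, a0=22.333; τ=−ln(0.5777)/22.333=0.025 → t=0.156; u2·a0=0.5966·22.333=13.324 ≤ a1=13.332 → R1 fires; Z=8 R=8 Y=6 S=12 C=2
Draw 8: a1=9.696, a2=7.488, a3=1.608, a4=0.784, a0=19.576; τ=−ln(0.0997)/19.576=0.118 → t=0.274; u2·a0=0.4685·19.576=9.171 ≤ a1=9.696 → R1 fires; Z=8 R=9 Y=6 S=13 C=1
Draw 9: a1=5.252, a2=9.126, a3=0.871, a4=0.784, a0=16.033; τ=−ln(0.1542)/16.033=0.117 → t=0.390; u2·a0=0.1727·16.033=2.769 ≤ a1=5.252 → R1 fires; Z=8 R=10 Y=6 S=14 C=0
Draw 10: a1=0.000, a2=10.920, a3=0.000, a4=0.784, a0=11.704; τ=−ln(0.2244)/11.704=0.128 → t=0.518 > T=0.48: stop.
At T=0.48: Z=8 R=10 Y=6 S=14 C=0; the largest is S.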